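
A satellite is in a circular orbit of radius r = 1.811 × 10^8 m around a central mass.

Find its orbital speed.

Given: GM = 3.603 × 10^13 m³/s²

For a circular orbit, gravity supplies the centripetal force, so v = √(GM / r).
v = √(3.603e+13 / 1.811e+08) m/s ≈ 446 m/s = 446 m/s.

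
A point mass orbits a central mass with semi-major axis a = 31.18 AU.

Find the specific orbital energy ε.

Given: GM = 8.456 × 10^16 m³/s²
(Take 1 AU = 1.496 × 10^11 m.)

Convert to SI: a = 31.18 AU = 4.66453e+12 m.
ε = −GM / (2a).
ε = −8.456e+16 / (2 · 4.66453e+12) J/kg ≈ -9064 J/kg = -9.064 kJ/kg.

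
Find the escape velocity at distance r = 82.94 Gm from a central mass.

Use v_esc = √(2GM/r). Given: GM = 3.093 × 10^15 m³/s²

Convert to SI: r = 82.94 Gm = 8.294e+10 m.
Escape velocity comes from setting total energy to zero: ½v² − GM/r = 0 ⇒ v_esc = √(2GM / r).
v_esc = √(2 · 3.093e+15 / 8.294e+10) m/s ≈ 273.1 m/s = 273.1 m/s.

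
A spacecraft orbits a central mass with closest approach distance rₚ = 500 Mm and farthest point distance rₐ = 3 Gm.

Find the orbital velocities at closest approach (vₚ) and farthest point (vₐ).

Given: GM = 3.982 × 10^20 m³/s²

Convert to SI: rₚ = 500 Mm = 5e+08 m; rₐ = 3 Gm = 3e+09 m.
Use the vis-viva equation v² = GM(2/r − 1/a) with a = (rₚ + rₐ)/2 = (5e+08 + 3e+09)/2 = 1.75e+09 m.
vₚ = √(GM · (2/rₚ − 1/a)) = √(3.982e+20 · (2/5e+08 − 1/1.75e+09)) m/s ≈ 1.168e+06 m/s = 1168 km/s.
vₐ = √(GM · (2/rₐ − 1/a)) = √(3.982e+20 · (2/3e+09 − 1/1.75e+09)) m/s ≈ 1.947e+05 m/s = 194.7 km/s.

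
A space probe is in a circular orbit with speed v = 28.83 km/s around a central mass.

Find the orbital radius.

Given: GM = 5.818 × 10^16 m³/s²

Convert to SI: v = 28.83 km/s = 28830 m/s.
For a circular orbit, v² = GM / r, so r = GM / v².
r = 5.818e+16 / (28830)² m ≈ 7e+07 m = 70 Mm.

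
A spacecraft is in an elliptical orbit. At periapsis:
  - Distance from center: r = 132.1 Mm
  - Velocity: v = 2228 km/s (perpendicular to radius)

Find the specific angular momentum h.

Convert to SI: r = 132.1 Mm = 1.321e+08 m; v = 2228 km/s = 2.228e+06 m/s.
With v perpendicular to r, h = r · v.
h = 1.321e+08 · 2.228e+06 m²/s ≈ 2.943e+14 m²/s.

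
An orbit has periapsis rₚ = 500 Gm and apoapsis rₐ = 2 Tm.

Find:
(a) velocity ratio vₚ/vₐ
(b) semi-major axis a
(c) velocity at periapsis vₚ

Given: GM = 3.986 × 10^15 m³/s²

Convert to SI: rₚ = 500 Gm = 5e+11 m; rₐ = 2 Tm = 2e+12 m.
(a) Conservation of angular momentum (rₚvₚ = rₐvₐ) gives vₚ/vₐ = rₐ/rₚ = 2e+12/5e+11 ≈ 4
(b) a = (rₚ + rₐ)/2 = (5e+11 + 2e+12)/2 ≈ 1.25e+12 m
(c) With a = (rₚ + rₐ)/2 = 1.25e+12 m, vₚ = √(GM (2/rₚ − 1/a)) = √(3.986e+15 · (2/5e+11 − 1/1.25e+12)) m/s ≈ 112.9 m/s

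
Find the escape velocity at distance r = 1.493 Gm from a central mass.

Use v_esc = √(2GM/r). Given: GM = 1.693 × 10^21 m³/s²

Convert to SI: r = 1.493 Gm = 1.493e+09 m.
Escape velocity comes from setting total energy to zero: ½v² − GM/r = 0 ⇒ v_esc = √(2GM / r).
v_esc = √(2 · 1.693e+21 / 1.493e+09) m/s ≈ 1.506e+06 m/s = 1506 km/s.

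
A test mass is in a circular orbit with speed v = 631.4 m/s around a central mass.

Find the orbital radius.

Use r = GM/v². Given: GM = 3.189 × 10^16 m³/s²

For a circular orbit, v² = GM / r, so r = GM / v².
r = 3.189e+16 / (631.4)² m ≈ 7.999e+10 m = 79.99 Gm.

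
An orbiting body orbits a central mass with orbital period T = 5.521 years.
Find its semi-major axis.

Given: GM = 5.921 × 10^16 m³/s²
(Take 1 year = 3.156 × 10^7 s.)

Convert to SI: T = 5.521 years = 1.74243e+08 s.
Invert Kepler's third law: a = (GM · T² / (4π²))^(1/3).
Substituting T = 1.74243e+08 s and GM = 5.921e+16 m³/s²:
a = (5.921e+16 · (1.74243e+08)² / (4π²))^(1/3) m
a ≈ 3.571e+10 m = 3.571 × 10^10 m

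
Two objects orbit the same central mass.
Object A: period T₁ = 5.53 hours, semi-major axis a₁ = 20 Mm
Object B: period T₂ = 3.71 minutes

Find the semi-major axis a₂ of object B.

Convert to SI: T₁ = 5.53 hours = 19908 s; a₁ = 20 Mm = 2e+07 m; T₂ = 3.71 minutes = 222.6 s.
Kepler's third law: (T₁/T₂)² = (a₁/a₂)³ ⇒ a₂ = a₁ · (T₂/T₁)^(2/3).
T₂/T₁ = 222.6 / 19908 = 0.0111814.
a₂ = 2e+07 · (0.0111814)^(2/3) m ≈ 1e+06 m = 1 Mm.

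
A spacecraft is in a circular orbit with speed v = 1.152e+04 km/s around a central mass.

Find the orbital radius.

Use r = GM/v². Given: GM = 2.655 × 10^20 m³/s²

Convert to SI: v = 1.152e+04 km/s = 1.152e+07 m/s.
For a circular orbit, v² = GM / r, so r = GM / v².
r = 2.655e+20 / (1.152e+07)² m ≈ 2.001e+06 m = 2.001 Mm.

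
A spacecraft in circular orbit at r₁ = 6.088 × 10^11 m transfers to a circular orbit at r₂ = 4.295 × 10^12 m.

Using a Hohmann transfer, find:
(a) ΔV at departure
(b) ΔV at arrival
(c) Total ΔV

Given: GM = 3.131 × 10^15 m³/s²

Transfer semi-major axis: a_t = (r₁ + r₂)/2 = (6.088e+11 + 4.295e+12)/2 = 2.4519e+12 m.
Circular speeds: v₁ = √(GM/r₁) = 71.714 m/s, v₂ = √(GM/r₂) = 26.9998 m/s.
Transfer speeds (vis-viva v² = GM(2/r − 1/a_t)): v₁ᵗ = 94.9149 m/s, v₂ᵗ = 13.4538 m/s.
(a) ΔV₁ = |v₁ᵗ − v₁| ≈ 23.2 m/s = 23.2 m/s.
(b) ΔV₂ = |v₂ − v₂ᵗ| ≈ 13.55 m/s = 13.55 m/s.
(c) ΔV_total = ΔV₁ + ΔV₂ ≈ 36.75 m/s = 36.75 m/s.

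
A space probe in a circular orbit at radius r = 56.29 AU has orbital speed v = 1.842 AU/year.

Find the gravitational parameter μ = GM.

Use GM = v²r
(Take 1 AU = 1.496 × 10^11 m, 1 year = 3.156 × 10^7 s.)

Convert to SI: r = 56.29 AU = 8.42098e+12 m; v = 1.842 AU/year = 8731.41 m/s.
For a circular orbit v² = GM/r, so GM = v² · r.
GM = (8731.41)² · 8.42098e+12 m³/s² ≈ 6.42e+20 m³/s² = 6.42 × 10^20 m³/s².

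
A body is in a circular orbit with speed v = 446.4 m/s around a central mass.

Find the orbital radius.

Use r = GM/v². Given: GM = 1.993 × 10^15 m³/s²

For a circular orbit, v² = GM / r, so r = GM / v².
r = 1.993e+15 / (446.4)² m ≈ 1e+10 m = 10 Gm.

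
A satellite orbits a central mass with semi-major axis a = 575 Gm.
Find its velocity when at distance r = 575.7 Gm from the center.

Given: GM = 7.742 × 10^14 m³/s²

Convert to SI: a = 575 Gm = 5.75e+11 m; r = 575.7 Gm = 5.757e+11 m.
Vis-viva: v = √(GM · (2/r − 1/a)).
2/r − 1/a = 2/5.757e+11 − 1/5.75e+11 = 1.7349e-12 m⁻¹.
v = √(7.742e+14 · 1.7349e-12) m/s ≈ 36.65 m/s = 36.65 m/s.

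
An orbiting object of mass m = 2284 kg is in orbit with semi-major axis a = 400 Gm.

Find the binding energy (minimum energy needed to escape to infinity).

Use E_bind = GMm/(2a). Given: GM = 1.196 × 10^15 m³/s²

Convert to SI: a = 400 Gm = 4e+11 m.
Total orbital energy is E = −GMm/(2a); binding energy is E_bind = −E = GMm/(2a).
E_bind = 1.196e+15 · 2284 / (2 · 4e+11) J ≈ 3.415e+06 J = 3.415 MJ.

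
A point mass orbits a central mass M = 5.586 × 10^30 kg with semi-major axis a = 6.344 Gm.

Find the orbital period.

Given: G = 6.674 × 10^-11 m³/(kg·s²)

Convert to SI: a = 6.344 Gm = 6.344e+09 m.
GM = G · M = 6.674e-11 · 5.586e+30 = 3.7281e+20 m³/s².
Kepler's third law: T = 2π √(a³ / GM).
Substituting a = 6.344e+09 m and GM = 3.7281e+20 m³/s²:
T = 2π √((6.344e+09)³ / 3.7281e+20) s
T ≈ 1.644e+05 s = 1.903 days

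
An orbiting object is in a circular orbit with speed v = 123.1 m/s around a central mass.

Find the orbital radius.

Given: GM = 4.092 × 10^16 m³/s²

For a circular orbit, v² = GM / r, so r = GM / v².
r = 4.092e+16 / (123.1)² m ≈ 2.7e+12 m = 2.7 × 10^12 m.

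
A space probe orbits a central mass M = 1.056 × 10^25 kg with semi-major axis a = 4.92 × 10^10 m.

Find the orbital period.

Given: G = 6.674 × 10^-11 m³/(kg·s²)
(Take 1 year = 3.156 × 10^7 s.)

GM = G · M = 6.674e-11 · 1.056e+25 = 7.04774e+14 m³/s².
Kepler's third law: T = 2π √(a³ / GM).
Substituting a = 4.92e+10 m and GM = 7.04774e+14 m³/s²:
T = 2π √((4.92e+10)³ / 7.04774e+14) s
T ≈ 2.583e+09 s = 81.84 years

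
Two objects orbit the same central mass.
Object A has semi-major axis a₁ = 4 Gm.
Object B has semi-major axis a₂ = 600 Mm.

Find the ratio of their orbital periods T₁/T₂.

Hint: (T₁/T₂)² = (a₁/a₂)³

Convert to SI: a₁ = 4 Gm = 4e+09 m; a₂ = 600 Mm = 6e+08 m.
From Kepler's third law, (T₁/T₂)² = (a₁/a₂)³, so T₁/T₂ = (a₁/a₂)^(3/2).
a₁/a₂ = 4e+09 / 6e+08 = 6.66667.
T₁/T₂ = (6.66667)^(3/2) ≈ 17.21.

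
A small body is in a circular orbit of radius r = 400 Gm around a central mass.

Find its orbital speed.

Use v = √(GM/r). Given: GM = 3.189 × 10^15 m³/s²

Convert to SI: r = 400 Gm = 4e+11 m.
For a circular orbit, gravity supplies the centripetal force, so v = √(GM / r).
v = √(3.189e+15 / 4e+11) m/s ≈ 89.29 m/s = 89.29 m/s.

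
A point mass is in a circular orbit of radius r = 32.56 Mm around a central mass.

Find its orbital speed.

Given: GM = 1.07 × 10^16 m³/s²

Convert to SI: r = 32.56 Mm = 3.256e+07 m.
For a circular orbit, gravity supplies the centripetal force, so v = √(GM / r).
v = √(1.07e+16 / 3.256e+07) m/s ≈ 1.813e+04 m/s = 18.13 km/s.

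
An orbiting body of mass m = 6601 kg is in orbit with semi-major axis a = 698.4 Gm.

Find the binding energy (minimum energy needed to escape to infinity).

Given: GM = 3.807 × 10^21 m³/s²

Convert to SI: a = 698.4 Gm = 6.984e+11 m.
Total orbital energy is E = −GMm/(2a); binding energy is E_bind = −E = GMm/(2a).
E_bind = 3.807e+21 · 6601 / (2 · 6.984e+11) J ≈ 1.799e+13 J = 17.99 TJ.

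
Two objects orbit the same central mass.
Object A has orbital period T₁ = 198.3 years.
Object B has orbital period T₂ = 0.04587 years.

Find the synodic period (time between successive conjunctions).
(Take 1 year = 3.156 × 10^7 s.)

Convert to SI: T₁ = 198.3 years = 6.25835e+09 s; T₂ = 0.04587 years = 1.44766e+06 s.
T_syn = |T₁ · T₂ / (T₁ − T₂)|.
T_syn = |6.25835e+09 · 1.44766e+06 / (6.25835e+09 − 1.44766e+06)| s ≈ 1.448e+06 s = 0.04588 years.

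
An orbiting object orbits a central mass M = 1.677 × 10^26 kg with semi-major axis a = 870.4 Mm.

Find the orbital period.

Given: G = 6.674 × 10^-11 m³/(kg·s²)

Convert to SI: a = 870.4 Mm = 8.704e+08 m.
GM = G · M = 6.674e-11 · 1.677e+26 = 1.11923e+16 m³/s².
Kepler's third law: T = 2π √(a³ / GM).
Substituting a = 8.704e+08 m and GM = 1.11923e+16 m³/s²:
T = 2π √((8.704e+08)³ / 1.11923e+16) s
T ≈ 1.525e+06 s = 17.65 days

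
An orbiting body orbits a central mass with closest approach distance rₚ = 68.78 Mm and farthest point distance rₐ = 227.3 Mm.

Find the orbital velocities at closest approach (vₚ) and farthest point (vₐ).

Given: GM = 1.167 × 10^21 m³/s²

Convert to SI: rₚ = 68.78 Mm = 6.878e+07 m; rₐ = 227.3 Mm = 2.273e+08 m.
Use the vis-viva equation v² = GM(2/r − 1/a) with a = (rₚ + rₐ)/2 = (6.878e+07 + 2.273e+08)/2 = 1.4804e+08 m.
vₚ = √(GM · (2/rₚ − 1/a)) = √(1.167e+21 · (2/6.878e+07 − 1/1.4804e+08)) m/s ≈ 5.104e+06 m/s = 5104 km/s.
vₐ = √(GM · (2/rₐ − 1/a)) = √(1.167e+21 · (2/2.273e+08 − 1/1.4804e+08)) m/s ≈ 1.544e+06 m/s = 1544 km/s.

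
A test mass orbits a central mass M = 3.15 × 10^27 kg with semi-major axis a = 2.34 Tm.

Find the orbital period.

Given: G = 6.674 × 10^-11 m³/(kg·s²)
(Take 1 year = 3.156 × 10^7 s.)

Convert to SI: a = 2.34 Tm = 2.34e+12 m.
GM = G · M = 6.674e-11 · 3.15e+27 = 2.10231e+17 m³/s².
Kepler's third law: T = 2π √(a³ / GM).
Substituting a = 2.34e+12 m and GM = 2.10231e+17 m³/s²:
T = 2π √((2.34e+12)³ / 2.10231e+17) s
T ≈ 4.905e+10 s = 1554 years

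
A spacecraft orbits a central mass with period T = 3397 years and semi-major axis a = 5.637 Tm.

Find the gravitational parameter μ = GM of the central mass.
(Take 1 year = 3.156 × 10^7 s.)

Convert to SI: T = 3397 years = 1.07209e+11 s; a = 5.637 Tm = 5.637e+12 m.
GM = 4π² · a³ / T².
GM = 4π² · (5.637e+12)³ / (1.07209e+11)² m³/s² ≈ 6.152e+17 m³/s² = 6.152 × 10^17 m³/s².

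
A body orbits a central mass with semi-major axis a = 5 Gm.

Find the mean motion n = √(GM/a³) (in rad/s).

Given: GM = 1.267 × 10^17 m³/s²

Convert to SI: a = 5 Gm = 5e+09 m.
n = √(GM / a³).
n = √(1.267e+17 / (5e+09)³) rad/s ≈ 1.007e-06 rad/s.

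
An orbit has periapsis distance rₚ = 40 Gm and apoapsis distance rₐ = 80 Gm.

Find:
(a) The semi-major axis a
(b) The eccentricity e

Convert to SI: rₚ = 40 Gm = 4e+10 m; rₐ = 80 Gm = 8e+10 m.
(a) a = (rₚ + rₐ) / 2 = (4e+10 + 8e+10) / 2 ≈ 6e+10 m = 60 Gm.
(b) e = (rₐ − rₚ) / (rₐ + rₚ) = (8e+10 − 4e+10) / (8e+10 + 4e+10) ≈ 0.3333.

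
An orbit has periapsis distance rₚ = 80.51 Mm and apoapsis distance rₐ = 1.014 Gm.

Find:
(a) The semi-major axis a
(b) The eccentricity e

Convert to SI: rₚ = 80.51 Mm = 8.051e+07 m; rₐ = 1.014 Gm = 1.014e+09 m.
(a) a = (rₚ + rₐ) / 2 = (8.051e+07 + 1.014e+09) / 2 ≈ 5.473e+08 m = 547.3 Mm.
(b) e = (rₐ − rₚ) / (rₐ + rₚ) = (1.014e+09 − 8.051e+07) / (1.014e+09 + 8.051e+07) ≈ 0.8529.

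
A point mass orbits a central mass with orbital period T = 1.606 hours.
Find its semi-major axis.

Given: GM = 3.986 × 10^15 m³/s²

Convert to SI: T = 1.606 hours = 5781.6 s.
Invert Kepler's third law: a = (GM · T² / (4π²))^(1/3).
Substituting T = 5781.6 s and GM = 3.986e+15 m³/s²:
a = (3.986e+15 · (5781.6)² / (4π²))^(1/3) m
a ≈ 1.5e+07 m = 15 Mm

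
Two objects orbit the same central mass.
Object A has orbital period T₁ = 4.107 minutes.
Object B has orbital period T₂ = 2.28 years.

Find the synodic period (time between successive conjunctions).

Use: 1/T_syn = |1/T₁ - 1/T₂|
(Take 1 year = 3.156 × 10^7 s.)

Convert to SI: T₁ = 4.107 minutes = 246.42 s; T₂ = 2.28 years = 7.19568e+07 s.
T_syn = |T₁ · T₂ / (T₁ − T₂)|.
T_syn = |246.42 · 7.19568e+07 / (246.42 − 7.19568e+07)| s ≈ 246.4 s = 4.107 minutes.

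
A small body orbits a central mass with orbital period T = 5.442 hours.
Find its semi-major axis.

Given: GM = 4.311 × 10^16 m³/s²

Convert to SI: T = 5.442 hours = 19591.2 s.
Invert Kepler's third law: a = (GM · T² / (4π²))^(1/3).
Substituting T = 19591.2 s and GM = 4.311e+16 m³/s²:
a = (4.311e+16 · (19591.2)² / (4π²))^(1/3) m
a ≈ 7.484e+07 m = 7.484 × 10^7 m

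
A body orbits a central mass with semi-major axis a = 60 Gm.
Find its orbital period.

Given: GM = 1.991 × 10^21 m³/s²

Convert to SI: a = 60 Gm = 6e+10 m.
Kepler's third law: T = 2π √(a³ / GM).
Substituting a = 6e+10 m and GM = 1.991e+21 m³/s²:
T = 2π √((6e+10)³ / 1.991e+21) s
T ≈ 2.07e+06 s = 23.95 days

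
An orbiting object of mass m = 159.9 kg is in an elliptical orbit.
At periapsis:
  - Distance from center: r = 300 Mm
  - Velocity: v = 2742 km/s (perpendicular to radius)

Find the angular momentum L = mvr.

Convert to SI: r = 300 Mm = 3e+08 m; v = 2742 km/s = 2.742e+06 m/s.
Since v is perpendicular to r, L = m · v · r.
L = 159.9 · 2.742e+06 · 3e+08 kg·m²/s ≈ 1.315e+17 kg·m²/s.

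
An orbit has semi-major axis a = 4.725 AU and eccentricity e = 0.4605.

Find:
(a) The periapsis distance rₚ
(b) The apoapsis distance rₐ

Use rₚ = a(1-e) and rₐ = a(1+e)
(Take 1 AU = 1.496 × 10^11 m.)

Convert to SI: a = 4.725 AU = 7.0686e+11 m.
(a) rₚ = a(1 − e) = 7.0686e+11 · (1 − 0.4605) = 7.0686e+11 · 0.5395 ≈ 3.814e+11 m = 2.549 AU.
(b) rₐ = a(1 + e) = 7.0686e+11 · (1 + 0.4605) = 7.0686e+11 · 1.4605 ≈ 1.032e+12 m = 6.901 AU.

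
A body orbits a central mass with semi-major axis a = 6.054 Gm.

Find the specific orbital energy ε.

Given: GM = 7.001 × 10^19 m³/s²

Convert to SI: a = 6.054 Gm = 6.054e+09 m.
ε = −GM / (2a).
ε = −7.001e+19 / (2 · 6.054e+09) J/kg ≈ -5.782e+09 J/kg = -5.782 GJ/kg.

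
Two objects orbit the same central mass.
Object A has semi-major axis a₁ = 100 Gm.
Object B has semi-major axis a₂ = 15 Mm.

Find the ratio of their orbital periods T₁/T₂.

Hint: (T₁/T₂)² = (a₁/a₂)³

Convert to SI: a₁ = 100 Gm = 1e+11 m; a₂ = 15 Mm = 1.5e+07 m.
From Kepler's third law, (T₁/T₂)² = (a₁/a₂)³, so T₁/T₂ = (a₁/a₂)^(3/2).
a₁/a₂ = 1e+11 / 1.5e+07 = 6666.67.
T₁/T₂ = (6666.67)^(3/2) ≈ 5.443e+05.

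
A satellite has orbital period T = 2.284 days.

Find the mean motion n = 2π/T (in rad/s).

Convert to SI: T = 2.284 days = 197338 s.
n = 2π / T.
n = 2π / 197338 s ≈ 3.184e-05 rad/s.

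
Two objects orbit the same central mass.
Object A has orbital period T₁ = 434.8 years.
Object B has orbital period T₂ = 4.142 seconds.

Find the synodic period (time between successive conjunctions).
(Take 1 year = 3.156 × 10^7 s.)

Convert to SI: T₁ = 434.8 years = 1.37223e+10 s.
T_syn = |T₁ · T₂ / (T₁ − T₂)|.
T_syn = |1.37223e+10 · 4.142 / (1.37223e+10 − 4.142)| s ≈ 4.142 s = 4.142 seconds.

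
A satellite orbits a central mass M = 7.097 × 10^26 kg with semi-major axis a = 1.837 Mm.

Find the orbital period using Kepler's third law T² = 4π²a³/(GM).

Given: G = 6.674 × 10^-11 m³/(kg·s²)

Convert to SI: a = 1.837 Mm = 1.837e+06 m.
GM = G · M = 6.674e-11 · 7.097e+26 = 4.73654e+16 m³/s².
Kepler's third law: T = 2π √(a³ / GM).
Substituting a = 1.837e+06 m and GM = 4.73654e+16 m³/s²:
T = 2π √((1.837e+06)³ / 4.73654e+16) s
T ≈ 71.88 s = 1.198 minutes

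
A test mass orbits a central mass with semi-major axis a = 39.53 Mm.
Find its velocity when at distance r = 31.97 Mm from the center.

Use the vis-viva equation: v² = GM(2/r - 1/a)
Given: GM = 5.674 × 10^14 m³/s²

Convert to SI: a = 39.53 Mm = 3.953e+07 m; r = 31.97 Mm = 3.197e+07 m.
Vis-viva: v = √(GM · (2/r − 1/a)).
2/r − 1/a = 2/3.197e+07 − 1/3.953e+07 = 3.72614e-08 m⁻¹.
v = √(5.674e+14 · 3.72614e-08) m/s ≈ 4598 m/s = 4.598 km/s.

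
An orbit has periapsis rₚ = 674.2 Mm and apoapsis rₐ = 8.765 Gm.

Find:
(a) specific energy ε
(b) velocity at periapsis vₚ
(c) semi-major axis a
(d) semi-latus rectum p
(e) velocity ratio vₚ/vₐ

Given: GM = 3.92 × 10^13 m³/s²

Convert to SI: rₚ = 674.2 Mm = 6.742e+08 m; rₐ = 8.765 Gm = 8.765e+09 m.
(a) With a = (rₚ + rₐ)/2 = 4.7196e+09 m, ε = −GM/(2a) = −3.92e+13/(2 · 4.7196e+09) J/kg ≈ -4153 J/kg
(b) With a = (rₚ + rₐ)/2 = 4.7196e+09 m, vₚ = √(GM (2/rₚ − 1/a)) = √(3.92e+13 · (2/6.742e+08 − 1/4.7196e+09)) m/s ≈ 328.6 m/s
(c) a = (rₚ + rₐ)/2 = (6.742e+08 + 8.765e+09)/2 ≈ 4.72e+09 m
(d) From a = (rₚ + rₐ)/2 = 4.7196e+09 m and e = (rₐ − rₚ)/(rₐ + rₚ) = 0.857149, p = a(1 − e²) = 4.7196e+09 · (1 − (0.857149)²) ≈ 1.252e+09 m
(e) Conservation of angular momentum (rₚvₚ = rₐvₐ) gives vₚ/vₐ = rₐ/rₚ = 8.765e+09/6.742e+08 ≈ 13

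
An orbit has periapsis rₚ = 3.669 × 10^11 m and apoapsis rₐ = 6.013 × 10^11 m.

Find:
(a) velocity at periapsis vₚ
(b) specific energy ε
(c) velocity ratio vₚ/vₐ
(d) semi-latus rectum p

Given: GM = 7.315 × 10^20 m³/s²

(a) With a = (rₚ + rₐ)/2 = 4.841e+11 m, vₚ = √(GM (2/rₚ − 1/a)) = √(7.315e+20 · (2/3.669e+11 − 1/4.841e+11)) m/s ≈ 4.976e+04 m/s
(b) With a = (rₚ + rₐ)/2 = 4.841e+11 m, ε = −GM/(2a) = −7.315e+20/(2 · 4.841e+11) J/kg ≈ -7.555e+08 J/kg
(c) Conservation of angular momentum (rₚvₚ = rₐvₐ) gives vₚ/vₐ = rₐ/rₚ = 6.013e+11/3.669e+11 ≈ 1.639
(d) From a = (rₚ + rₐ)/2 = 4.841e+11 m and e = (rₐ − rₚ)/(rₐ + rₚ) = 0.242099, p = a(1 − e²) = 4.841e+11 · (1 − (0.242099)²) ≈ 4.557e+11 m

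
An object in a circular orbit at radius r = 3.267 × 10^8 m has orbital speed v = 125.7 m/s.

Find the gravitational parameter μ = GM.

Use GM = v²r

For a circular orbit v² = GM/r, so GM = v² · r.
GM = (125.7)² · 3.267e+08 m³/s² ≈ 5.162e+12 m³/s² = 5.162 × 10^12 m³/s².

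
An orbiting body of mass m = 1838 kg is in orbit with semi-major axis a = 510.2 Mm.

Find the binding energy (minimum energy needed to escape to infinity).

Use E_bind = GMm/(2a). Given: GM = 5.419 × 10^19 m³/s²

Convert to SI: a = 510.2 Mm = 5.102e+08 m.
Total orbital energy is E = −GMm/(2a); binding energy is E_bind = −E = GMm/(2a).
E_bind = 5.419e+19 · 1838 / (2 · 5.102e+08) J ≈ 9.761e+13 J = 97.61 TJ.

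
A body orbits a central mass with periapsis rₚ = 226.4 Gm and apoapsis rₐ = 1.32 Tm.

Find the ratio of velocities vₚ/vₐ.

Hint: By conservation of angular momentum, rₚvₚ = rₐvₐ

Convert to SI: rₚ = 226.4 Gm = 2.264e+11 m; rₐ = 1.32 Tm = 1.32e+12 m.
Conservation of angular momentum gives rₚvₚ = rₐvₐ, so vₚ/vₐ = rₐ/rₚ.
vₚ/vₐ = 1.32e+12 / 2.264e+11 ≈ 5.83.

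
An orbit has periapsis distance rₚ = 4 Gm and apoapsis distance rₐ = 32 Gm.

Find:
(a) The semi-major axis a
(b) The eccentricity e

Convert to SI: rₚ = 4 Gm = 4e+09 m; rₐ = 32 Gm = 3.2e+10 m.
(a) a = (rₚ + rₐ) / 2 = (4e+09 + 3.2e+10) / 2 ≈ 1.8e+10 m = 18 Gm.
(b) e = (rₐ − rₚ) / (rₐ + rₚ) = (3.2e+10 − 4e+09) / (3.2e+10 + 4e+09) ≈ 0.7778.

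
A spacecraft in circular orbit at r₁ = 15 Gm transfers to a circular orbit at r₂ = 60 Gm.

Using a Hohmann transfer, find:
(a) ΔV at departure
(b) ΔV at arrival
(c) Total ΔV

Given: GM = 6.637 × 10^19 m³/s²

Convert to SI: r₁ = 15 Gm = 1.5e+10 m; r₂ = 60 Gm = 6e+10 m.
Transfer semi-major axis: a_t = (r₁ + r₂)/2 = (1.5e+10 + 6e+10)/2 = 3.75e+10 m.
Circular speeds: v₁ = √(GM/r₁) = 66518.2 m/s, v₂ = √(GM/r₂) = 33259.1 m/s.
Transfer speeds (vis-viva v² = GM(2/r − 1/a_t)): v₁ᵗ = 84139.6 m/s, v₂ᵗ = 21034.9 m/s.
(a) ΔV₁ = |v₁ᵗ − v₁| ≈ 1.762e+04 m/s = 17.62 km/s.
(b) ΔV₂ = |v₂ − v₂ᵗ| ≈ 1.222e+04 m/s = 12.22 km/s.
(c) ΔV_total = ΔV₁ + ΔV₂ ≈ 2.985e+04 m/s = 29.85 km/s.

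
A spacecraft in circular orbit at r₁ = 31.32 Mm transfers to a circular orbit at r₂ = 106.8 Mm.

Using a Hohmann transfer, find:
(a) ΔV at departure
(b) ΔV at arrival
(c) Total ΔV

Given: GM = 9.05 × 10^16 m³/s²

Convert to SI: r₁ = 31.32 Mm = 3.132e+07 m; r₂ = 106.8 Mm = 1.068e+08 m.
Transfer semi-major axis: a_t = (r₁ + r₂)/2 = (3.132e+07 + 1.068e+08)/2 = 6.906e+07 m.
Circular speeds: v₁ = √(GM/r₁) = 53754.3 m/s, v₂ = √(GM/r₂) = 29109.8 m/s.
Transfer speeds (vis-viva v² = GM(2/r − 1/a_t)): v₁ᵗ = 66847.6 m/s, v₂ᵗ = 19603.6 m/s.
(a) ΔV₁ = |v₁ᵗ − v₁| ≈ 1.309e+04 m/s = 13.09 km/s.
(b) ΔV₂ = |v₂ − v₂ᵗ| ≈ 9506 m/s = 9.506 km/s.
(c) ΔV_total = ΔV₁ + ΔV₂ ≈ 2.26e+04 m/s = 22.6 km/s.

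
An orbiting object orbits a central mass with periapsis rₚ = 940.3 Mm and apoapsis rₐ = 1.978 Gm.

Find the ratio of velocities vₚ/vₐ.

Convert to SI: rₚ = 940.3 Mm = 9.403e+08 m; rₐ = 1.978 Gm = 1.978e+09 m.
Conservation of angular momentum gives rₚvₚ = rₐvₐ, so vₚ/vₐ = rₐ/rₚ.
vₚ/vₐ = 1.978e+09 / 9.403e+08 ≈ 2.104.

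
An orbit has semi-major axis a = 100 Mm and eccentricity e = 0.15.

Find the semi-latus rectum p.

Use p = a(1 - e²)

Convert to SI: a = 100 Mm = 1e+08 m.
p = a (1 − e²).
p = 1e+08 · (1 − (0.15)²) = 1e+08 · 0.9775 ≈ 9.775e+07 m = 97.75 Mm.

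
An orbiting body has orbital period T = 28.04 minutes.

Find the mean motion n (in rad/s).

Convert to SI: T = 28.04 minutes = 1682.4 s.
n = 2π / T.
n = 2π / 1682.4 s ≈ 0.003735 rad/s.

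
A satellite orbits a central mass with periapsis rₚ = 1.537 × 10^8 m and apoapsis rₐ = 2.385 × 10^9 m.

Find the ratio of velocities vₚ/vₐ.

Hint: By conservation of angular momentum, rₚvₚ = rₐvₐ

Conservation of angular momentum gives rₚvₚ = rₐvₐ, so vₚ/vₐ = rₐ/rₚ.
vₚ/vₐ = 2.385e+09 / 1.537e+08 ≈ 15.52.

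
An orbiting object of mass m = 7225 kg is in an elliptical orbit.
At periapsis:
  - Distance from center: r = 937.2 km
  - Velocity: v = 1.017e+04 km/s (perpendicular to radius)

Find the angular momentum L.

Convert to SI: r = 937.2 km = 937200 m; v = 1.017e+04 km/s = 1.017e+07 m/s.
Since v is perpendicular to r, L = m · v · r.
L = 7225 · 1.017e+07 · 937200 kg·m²/s ≈ 6.886e+16 kg·m²/s.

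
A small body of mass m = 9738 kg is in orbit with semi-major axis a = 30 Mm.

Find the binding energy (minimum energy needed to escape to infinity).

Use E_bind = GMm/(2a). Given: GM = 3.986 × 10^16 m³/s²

Convert to SI: a = 30 Mm = 3e+07 m.
Total orbital energy is E = −GMm/(2a); binding energy is E_bind = −E = GMm/(2a).
E_bind = 3.986e+16 · 9738 / (2 · 3e+07) J ≈ 6.469e+12 J = 6.469 TJ.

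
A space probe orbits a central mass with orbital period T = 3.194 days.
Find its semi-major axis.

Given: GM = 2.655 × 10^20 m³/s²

Convert to SI: T = 3.194 days = 275962 s.
Invert Kepler's third law: a = (GM · T² / (4π²))^(1/3).
Substituting T = 275962 s and GM = 2.655e+20 m³/s²:
a = (2.655e+20 · (275962)² / (4π²))^(1/3) m
a ≈ 8.001e+09 m = 8.001 Gm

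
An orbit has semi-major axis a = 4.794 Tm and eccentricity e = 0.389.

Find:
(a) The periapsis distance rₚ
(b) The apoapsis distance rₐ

Convert to SI: a = 4.794 Tm = 4.794e+12 m.
(a) rₚ = a(1 − e) = 4.794e+12 · (1 − 0.389) = 4.794e+12 · 0.611 ≈ 2.929e+12 m = 2.929 Tm.
(b) rₐ = a(1 + e) = 4.794e+12 · (1 + 0.389) = 4.794e+12 · 1.389 ≈ 6.659e+12 m = 6.659 Tm.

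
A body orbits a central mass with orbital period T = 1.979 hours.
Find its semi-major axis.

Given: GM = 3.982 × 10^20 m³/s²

Convert to SI: T = 1.979 hours = 7124.4 s.
Invert Kepler's third law: a = (GM · T² / (4π²))^(1/3).
Substituting T = 7124.4 s and GM = 3.982e+20 m³/s²:
a = (3.982e+20 · (7124.4)² / (4π²))^(1/3) m
a ≈ 8e+08 m = 800 Mm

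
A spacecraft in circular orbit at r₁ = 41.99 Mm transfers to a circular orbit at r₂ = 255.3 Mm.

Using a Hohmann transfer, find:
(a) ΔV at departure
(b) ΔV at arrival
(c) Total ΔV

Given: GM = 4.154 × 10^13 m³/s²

Convert to SI: r₁ = 41.99 Mm = 4.199e+07 m; r₂ = 255.3 Mm = 2.553e+08 m.
Transfer semi-major axis: a_t = (r₁ + r₂)/2 = (4.199e+07 + 2.553e+08)/2 = 1.48645e+08 m.
Circular speeds: v₁ = √(GM/r₁) = 994.627 m/s, v₂ = √(GM/r₂) = 403.374 m/s.
Transfer speeds (vis-viva v² = GM(2/r − 1/a_t)): v₁ᵗ = 1303.5 m/s, v₂ᵗ = 214.391 m/s.
(a) ΔV₁ = |v₁ᵗ − v₁| ≈ 308.9 m/s = 308.9 m/s.
(b) ΔV₂ = |v₂ − v₂ᵗ| ≈ 189 m/s = 189 m/s.
(c) ΔV_total = ΔV₁ + ΔV₂ ≈ 497.9 m/s = 497.9 m/s.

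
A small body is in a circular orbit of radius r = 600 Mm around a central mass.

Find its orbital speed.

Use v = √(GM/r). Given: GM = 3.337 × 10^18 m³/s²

Convert to SI: r = 600 Mm = 6e+08 m.
For a circular orbit, gravity supplies the centripetal force, so v = √(GM / r).
v = √(3.337e+18 / 6e+08) m/s ≈ 7.458e+04 m/s = 74.58 km/s.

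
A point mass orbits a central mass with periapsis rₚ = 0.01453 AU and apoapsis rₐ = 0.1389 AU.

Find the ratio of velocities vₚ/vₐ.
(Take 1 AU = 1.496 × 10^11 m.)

Convert to SI: rₚ = 0.01453 AU = 2.17369e+09 m; rₐ = 0.1389 AU = 2.07794e+10 m.
Conservation of angular momentum gives rₚvₚ = rₐvₐ, so vₚ/vₐ = rₐ/rₚ.
vₚ/vₐ = 2.07794e+10 / 2.17369e+09 ≈ 9.56.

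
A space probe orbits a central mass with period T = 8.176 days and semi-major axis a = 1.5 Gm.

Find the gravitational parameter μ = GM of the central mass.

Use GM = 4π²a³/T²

Convert to SI: T = 8.176 days = 706406 s; a = 1.5 Gm = 1.5e+09 m.
GM = 4π² · a³ / T².
GM = 4π² · (1.5e+09)³ / (706406)² m³/s² ≈ 2.67e+17 m³/s² = 2.67 × 10^17 m³/s².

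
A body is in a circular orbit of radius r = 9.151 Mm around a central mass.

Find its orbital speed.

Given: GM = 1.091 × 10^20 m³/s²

Convert to SI: r = 9.151 Mm = 9.151e+06 m.
For a circular orbit, gravity supplies the centripetal force, so v = √(GM / r).
v = √(1.091e+20 / 9.151e+06) m/s ≈ 3.453e+06 m/s = 3453 km/s.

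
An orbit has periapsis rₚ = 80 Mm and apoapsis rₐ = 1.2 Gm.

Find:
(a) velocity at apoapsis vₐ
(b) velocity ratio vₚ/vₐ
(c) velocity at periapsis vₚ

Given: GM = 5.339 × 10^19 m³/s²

Convert to SI: rₚ = 80 Mm = 8e+07 m; rₐ = 1.2 Gm = 1.2e+09 m.
(a) With a = (rₚ + rₐ)/2 = 6.4e+08 m, vₐ = √(GM (2/rₐ − 1/a)) = √(5.339e+19 · (2/1.2e+09 − 1/6.4e+08)) m/s ≈ 7.458e+04 m/s
(b) Conservation of angular momentum (rₚvₚ = rₐvₐ) gives vₚ/vₐ = rₐ/rₚ = 1.2e+09/8e+07 ≈ 15
(c) With a = (rₚ + rₐ)/2 = 6.4e+08 m, vₚ = √(GM (2/rₚ − 1/a)) = √(5.339e+19 · (2/8e+07 − 1/6.4e+08)) m/s ≈ 1.119e+06 m/s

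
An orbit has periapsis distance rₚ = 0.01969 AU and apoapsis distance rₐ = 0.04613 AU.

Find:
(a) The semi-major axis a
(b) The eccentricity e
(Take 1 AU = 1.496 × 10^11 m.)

Convert to SI: rₚ = 0.01969 AU = 2.94562e+09 m; rₐ = 0.04613 AU = 6.90105e+09 m.
(a) a = (rₚ + rₐ) / 2 = (2.94562e+09 + 6.90105e+09) / 2 ≈ 4.923e+09 m = 0.03291 AU.
(b) e = (rₐ − rₚ) / (rₐ + rₚ) = (6.90105e+09 − 2.94562e+09) / (6.90105e+09 + 2.94562e+09) ≈ 0.4017.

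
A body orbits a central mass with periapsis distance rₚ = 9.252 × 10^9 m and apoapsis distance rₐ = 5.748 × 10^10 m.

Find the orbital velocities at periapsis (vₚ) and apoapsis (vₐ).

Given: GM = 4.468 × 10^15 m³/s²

Use the vis-viva equation v² = GM(2/r − 1/a) with a = (rₚ + rₐ)/2 = (9.252e+09 + 5.748e+10)/2 = 3.3366e+10 m.
vₚ = √(GM · (2/rₚ − 1/a)) = √(4.468e+15 · (2/9.252e+09 − 1/3.3366e+10)) m/s ≈ 912.1 m/s = 912.1 m/s.
vₐ = √(GM · (2/rₐ − 1/a)) = √(4.468e+15 · (2/5.748e+10 − 1/3.3366e+10)) m/s ≈ 146.8 m/s = 146.8 m/s.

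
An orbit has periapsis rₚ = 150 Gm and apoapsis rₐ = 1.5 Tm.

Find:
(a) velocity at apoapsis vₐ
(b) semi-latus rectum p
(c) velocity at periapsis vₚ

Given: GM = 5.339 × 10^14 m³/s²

Convert to SI: rₚ = 150 Gm = 1.5e+11 m; rₐ = 1.5 Tm = 1.5e+12 m.
(a) With a = (rₚ + rₐ)/2 = 8.25e+11 m, vₐ = √(GM (2/rₐ − 1/a)) = √(5.339e+14 · (2/1.5e+12 − 1/8.25e+11)) m/s ≈ 8.045 m/s
(b) From a = (rₚ + rₐ)/2 = 8.25e+11 m and e = (rₐ − rₚ)/(rₐ + rₚ) = 0.818182, p = a(1 − e²) = 8.25e+11 · (1 − (0.818182)²) ≈ 2.727e+11 m
(c) With a = (rₚ + rₐ)/2 = 8.25e+11 m, vₚ = √(GM (2/rₚ − 1/a)) = √(5.339e+14 · (2/1.5e+11 − 1/8.25e+11)) m/s ≈ 80.45 m/s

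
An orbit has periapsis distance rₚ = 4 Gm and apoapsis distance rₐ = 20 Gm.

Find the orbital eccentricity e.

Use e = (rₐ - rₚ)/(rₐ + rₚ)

Convert to SI: rₚ = 4 Gm = 4e+09 m; rₐ = 20 Gm = 2e+10 m.
e = (rₐ − rₚ) / (rₐ + rₚ).
e = (2e+10 − 4e+09) / (2e+10 + 4e+09) = 1.6e+10 / 2.4e+10 ≈ 0.6667.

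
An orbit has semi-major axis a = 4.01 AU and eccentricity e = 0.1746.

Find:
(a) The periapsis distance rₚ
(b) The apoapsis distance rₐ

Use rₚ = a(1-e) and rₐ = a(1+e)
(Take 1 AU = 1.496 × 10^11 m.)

Convert to SI: a = 4.01 AU = 5.99896e+11 m.
(a) rₚ = a(1 − e) = 5.99896e+11 · (1 − 0.1746) = 5.99896e+11 · 0.8254 ≈ 4.952e+11 m = 3.31 AU.
(b) rₐ = a(1 + e) = 5.99896e+11 · (1 + 0.1746) = 5.99896e+11 · 1.1746 ≈ 7.046e+11 m = 4.71 AU.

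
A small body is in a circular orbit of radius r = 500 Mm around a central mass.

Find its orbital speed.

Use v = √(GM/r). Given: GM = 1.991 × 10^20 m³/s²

Convert to SI: r = 500 Mm = 5e+08 m.
For a circular orbit, gravity supplies the centripetal force, so v = √(GM / r).
v = √(1.991e+20 / 5e+08) m/s ≈ 6.31e+05 m/s = 631 km/s.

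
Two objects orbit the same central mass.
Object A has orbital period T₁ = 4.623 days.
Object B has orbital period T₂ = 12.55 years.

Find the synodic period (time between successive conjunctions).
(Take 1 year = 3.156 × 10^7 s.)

Convert to SI: T₁ = 4.623 days = 399427 s; T₂ = 12.55 years = 3.96078e+08 s.
T_syn = |T₁ · T₂ / (T₁ − T₂)|.
T_syn = |399427 · 3.96078e+08 / (399427 − 3.96078e+08)| s ≈ 3.998e+05 s = 4.628 days.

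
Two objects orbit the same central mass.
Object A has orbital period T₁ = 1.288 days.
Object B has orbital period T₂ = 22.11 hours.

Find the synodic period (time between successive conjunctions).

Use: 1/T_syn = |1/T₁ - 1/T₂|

Convert to SI: T₁ = 1.288 days = 111283 s; T₂ = 22.11 hours = 79596 s.
T_syn = |T₁ · T₂ / (T₁ − T₂)|.
T_syn = |111283 · 79596 / (111283 − 79596)| s ≈ 2.795e+05 s = 3.235 days.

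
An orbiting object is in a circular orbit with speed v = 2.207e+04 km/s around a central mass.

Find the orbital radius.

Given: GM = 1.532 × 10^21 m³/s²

Convert to SI: v = 2.207e+04 km/s = 2.207e+07 m/s.
For a circular orbit, v² = GM / r, so r = GM / v².
r = 1.532e+21 / (2.207e+07)² m ≈ 3.145e+06 m = 3.145 Mm.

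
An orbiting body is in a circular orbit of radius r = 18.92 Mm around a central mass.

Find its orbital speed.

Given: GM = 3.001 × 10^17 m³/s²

Convert to SI: r = 18.92 Mm = 1.892e+07 m.
For a circular orbit, gravity supplies the centripetal force, so v = √(GM / r).
v = √(3.001e+17 / 1.892e+07) m/s ≈ 1.259e+05 m/s = 125.9 km/s.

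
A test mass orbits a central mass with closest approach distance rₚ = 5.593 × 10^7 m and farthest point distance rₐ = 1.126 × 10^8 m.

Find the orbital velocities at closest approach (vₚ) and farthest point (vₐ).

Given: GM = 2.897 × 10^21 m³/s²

Use the vis-viva equation v² = GM(2/r − 1/a) with a = (rₚ + rₐ)/2 = (5.593e+07 + 1.126e+08)/2 = 8.4265e+07 m.
vₚ = √(GM · (2/rₚ − 1/a)) = √(2.897e+21 · (2/5.593e+07 − 1/8.4265e+07)) m/s ≈ 8.32e+06 m/s = 8320 km/s.
vₐ = √(GM · (2/rₐ − 1/a)) = √(2.897e+21 · (2/1.126e+08 − 1/8.4265e+07)) m/s ≈ 4.132e+06 m/s = 4132 km/s.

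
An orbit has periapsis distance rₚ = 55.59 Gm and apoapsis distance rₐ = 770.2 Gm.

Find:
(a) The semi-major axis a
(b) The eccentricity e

Convert to SI: rₚ = 55.59 Gm = 5.559e+10 m; rₐ = 770.2 Gm = 7.702e+11 m.
(a) a = (rₚ + rₐ) / 2 = (5.559e+10 + 7.702e+11) / 2 ≈ 4.129e+11 m = 412.9 Gm.
(b) e = (rₐ − rₚ) / (rₐ + rₚ) = (7.702e+11 − 5.559e+10) / (7.702e+11 + 5.559e+10) ≈ 0.8654.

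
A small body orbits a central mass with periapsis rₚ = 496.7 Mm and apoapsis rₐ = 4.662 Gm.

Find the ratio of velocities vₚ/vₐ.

Convert to SI: rₚ = 496.7 Mm = 4.967e+08 m; rₐ = 4.662 Gm = 4.662e+09 m.
Conservation of angular momentum gives rₚvₚ = rₐvₐ, so vₚ/vₐ = rₐ/rₚ.
vₚ/vₐ = 4.662e+09 / 4.967e+08 ≈ 9.386.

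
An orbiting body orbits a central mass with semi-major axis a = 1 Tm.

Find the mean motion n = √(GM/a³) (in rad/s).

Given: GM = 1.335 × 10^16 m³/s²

Convert to SI: a = 1 Tm = 1e+12 m.
n = √(GM / a³).
n = √(1.335e+16 / (1e+12)³) rad/s ≈ 1.155e-10 rad/s.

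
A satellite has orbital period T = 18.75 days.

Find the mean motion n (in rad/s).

Convert to SI: T = 18.75 days = 1.62e+06 s.
n = 2π / T.
n = 2π / 1.62e+06 s ≈ 3.879e-06 rad/s.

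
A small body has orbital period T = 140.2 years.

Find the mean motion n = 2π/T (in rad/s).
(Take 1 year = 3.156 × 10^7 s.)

Convert to SI: T = 140.2 years = 4.42471e+09 s.
n = 2π / T.
n = 2π / 4.42471e+09 s ≈ 1.42e-09 rad/s.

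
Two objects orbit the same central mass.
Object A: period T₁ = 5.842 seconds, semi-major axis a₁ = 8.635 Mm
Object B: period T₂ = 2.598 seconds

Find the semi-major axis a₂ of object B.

Convert to SI: a₁ = 8.635 Mm = 8.635e+06 m.
Kepler's third law: (T₁/T₂)² = (a₁/a₂)³ ⇒ a₂ = a₁ · (T₂/T₁)^(2/3).
T₂/T₁ = 2.598 / 5.842 = 0.444711.
a₂ = 8.635e+06 · (0.444711)^(2/3) m ≈ 5.031e+06 m = 5.031 Mm.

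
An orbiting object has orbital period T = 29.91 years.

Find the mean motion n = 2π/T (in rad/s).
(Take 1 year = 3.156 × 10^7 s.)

Convert to SI: T = 29.91 years = 9.4396e+08 s.
n = 2π / T.
n = 2π / 9.4396e+08 s ≈ 6.656e-09 rad/s.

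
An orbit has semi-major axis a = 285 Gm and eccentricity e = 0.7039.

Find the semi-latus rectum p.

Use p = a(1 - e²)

Convert to SI: a = 285 Gm = 2.85e+11 m.
p = a (1 − e²).
p = 2.85e+11 · (1 − (0.7039)²) = 2.85e+11 · 0.504525 ≈ 1.438e+11 m = 143.8 Gm.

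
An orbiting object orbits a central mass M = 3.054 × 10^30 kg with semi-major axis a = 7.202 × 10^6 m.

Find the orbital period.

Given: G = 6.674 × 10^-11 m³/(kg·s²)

GM = G · M = 6.674e-11 · 3.054e+30 = 2.03824e+20 m³/s².
Kepler's third law: T = 2π √(a³ / GM).
Substituting a = 7.202e+06 m and GM = 2.03824e+20 m³/s²:
T = 2π √((7.202e+06)³ / 2.03824e+20) s
T ≈ 8.506 s = 8.506 seconds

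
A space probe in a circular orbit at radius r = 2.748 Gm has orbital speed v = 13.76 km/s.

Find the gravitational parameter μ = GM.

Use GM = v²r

Convert to SI: r = 2.748 Gm = 2.748e+09 m; v = 13.76 km/s = 13760 m/s.
For a circular orbit v² = GM/r, so GM = v² · r.
GM = (13760)² · 2.748e+09 m³/s² ≈ 5.203e+17 m³/s² = 5.203 × 10^17 m³/s².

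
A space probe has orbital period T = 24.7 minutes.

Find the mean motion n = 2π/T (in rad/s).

Convert to SI: T = 24.7 minutes = 1482 s.
n = 2π / T.
n = 2π / 1482 s ≈ 0.00424 rad/s.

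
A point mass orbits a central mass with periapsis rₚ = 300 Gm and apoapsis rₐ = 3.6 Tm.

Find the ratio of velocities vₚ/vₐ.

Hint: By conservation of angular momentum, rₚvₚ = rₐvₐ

Convert to SI: rₚ = 300 Gm = 3e+11 m; rₐ = 3.6 Tm = 3.6e+12 m.
Conservation of angular momentum gives rₚvₚ = rₐvₐ, so vₚ/vₐ = rₐ/rₚ.
vₚ/vₐ = 3.6e+12 / 3e+11 ≈ 12.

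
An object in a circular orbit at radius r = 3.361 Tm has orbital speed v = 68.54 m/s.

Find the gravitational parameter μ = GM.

Convert to SI: r = 3.361 Tm = 3.361e+12 m.
For a circular orbit v² = GM/r, so GM = v² · r.
GM = (68.54)² · 3.361e+12 m³/s² ≈ 1.579e+16 m³/s² = 1.579 × 10^16 m³/s².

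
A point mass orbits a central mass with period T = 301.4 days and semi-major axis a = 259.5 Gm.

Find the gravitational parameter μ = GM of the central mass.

Convert to SI: T = 301.4 days = 2.6041e+07 s; a = 259.5 Gm = 2.595e+11 m.
GM = 4π² · a³ / T².
GM = 4π² · (2.595e+11)³ / (2.6041e+07)² m³/s² ≈ 1.017e+21 m³/s² = 1.017 × 10^21 m³/s².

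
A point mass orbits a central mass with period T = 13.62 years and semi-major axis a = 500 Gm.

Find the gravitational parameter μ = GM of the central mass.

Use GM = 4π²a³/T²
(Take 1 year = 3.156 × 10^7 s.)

Convert to SI: T = 13.62 years = 4.29847e+08 s; a = 500 Gm = 5e+11 m.
GM = 4π² · a³ / T².
GM = 4π² · (5e+11)³ / (4.29847e+08)² m³/s² ≈ 2.671e+19 m³/s² = 2.671 × 10^19 m³/s².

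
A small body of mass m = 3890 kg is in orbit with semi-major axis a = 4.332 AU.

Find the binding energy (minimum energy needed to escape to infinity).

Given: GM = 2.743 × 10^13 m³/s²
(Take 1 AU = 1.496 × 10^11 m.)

Convert to SI: a = 4.332 AU = 6.48067e+11 m.
Total orbital energy is E = −GMm/(2a); binding energy is E_bind = −E = GMm/(2a).
E_bind = 2.743e+13 · 3890 / (2 · 6.48067e+11) J ≈ 8.232e+04 J = 82.32 kJ.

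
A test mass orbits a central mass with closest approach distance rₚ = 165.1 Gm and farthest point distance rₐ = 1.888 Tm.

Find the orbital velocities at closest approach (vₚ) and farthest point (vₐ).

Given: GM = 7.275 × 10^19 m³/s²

Convert to SI: rₚ = 165.1 Gm = 1.651e+11 m; rₐ = 1.888 Tm = 1.888e+12 m.
Use the vis-viva equation v² = GM(2/r − 1/a) with a = (rₚ + rₐ)/2 = (1.651e+11 + 1.888e+12)/2 = 1.02655e+12 m.
vₚ = √(GM · (2/rₚ − 1/a)) = √(7.275e+19 · (2/1.651e+11 − 1/1.02655e+12)) m/s ≈ 2.847e+04 m/s = 28.47 km/s.
vₐ = √(GM · (2/rₐ − 1/a)) = √(7.275e+19 · (2/1.888e+12 − 1/1.02655e+12)) m/s ≈ 2489 m/s = 2.489 km/s.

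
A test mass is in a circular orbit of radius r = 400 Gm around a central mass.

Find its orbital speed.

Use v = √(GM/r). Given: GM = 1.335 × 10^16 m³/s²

Convert to SI: r = 400 Gm = 4e+11 m.
For a circular orbit, gravity supplies the centripetal force, so v = √(GM / r).
v = √(1.335e+16 / 4e+11) m/s ≈ 182.7 m/s = 182.7 m/s.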